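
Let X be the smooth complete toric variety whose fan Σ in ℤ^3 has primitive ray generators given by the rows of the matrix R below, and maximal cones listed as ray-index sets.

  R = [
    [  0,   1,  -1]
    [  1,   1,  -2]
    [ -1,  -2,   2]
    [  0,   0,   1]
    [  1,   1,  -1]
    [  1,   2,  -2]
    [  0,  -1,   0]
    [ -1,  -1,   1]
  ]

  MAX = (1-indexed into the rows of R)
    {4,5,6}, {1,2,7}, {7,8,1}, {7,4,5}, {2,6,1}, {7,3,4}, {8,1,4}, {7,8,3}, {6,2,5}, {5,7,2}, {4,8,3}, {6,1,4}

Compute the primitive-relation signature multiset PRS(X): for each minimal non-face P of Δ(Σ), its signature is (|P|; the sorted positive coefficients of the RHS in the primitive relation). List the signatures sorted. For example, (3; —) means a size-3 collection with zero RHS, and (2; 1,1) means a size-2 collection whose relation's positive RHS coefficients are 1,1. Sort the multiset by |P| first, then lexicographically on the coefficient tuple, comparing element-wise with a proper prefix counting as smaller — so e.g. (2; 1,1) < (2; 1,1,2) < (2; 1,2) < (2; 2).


Δ(Σ) — 8 vertices, 12 min non-faces:

  {3,6}:  v_{3} + v_{6} = 0  ⇒ sig = (2; —)
  {5,8}:  v_{5} + v_{8} = 0  ⇒ sig = (2; —)
  {1,3}:  v_{1} + v_{3} = v_{8}  ⇒ sig = (2; 1)
  {1,5}:  v_{1} + v_{5} = v_{6}  ⇒ sig = (2; 1)
  {2,3}:  v_{2} + v_{3} = v_{7}  ⇒ sig = (2; 1)
  {2,4}:  v_{2} + v_{4} = v_{5}  ⇒ sig = (2; 1)
  {6,7}:  v_{6} + v_{7} = v_{2}  ⇒ sig = (2; 1)
  {6,8}:  v_{6} + v_{8} = v_{1}  ⇒ sig = (2; 1)
  {2,8}:  v_{2} + v_{8} = v_{1} + v_{7}  ⇒ sig = (2; 1,1)
  {3,5}:  v_{3} + v_{5} = v_{4} + v_{7}  ⇒ sig = (2; 1,1)
  {1,4,7}:  v_{1} + v_{4} + v_{7} = 0  ⇒ sig = (3; —)
  {4,7,8}:  v_{4} + v_{7} + v_{8} = v_{3}  ⇒ sig = (3; 1)

Hence PRS(X_Σ) =
[(2; —), (2; —), (2; 1), (2; 1), (2; 1), (2; 1), (2; 1), (2; 1), (2; 1,1), (2; 1,1), (3; —), (3; 1)]


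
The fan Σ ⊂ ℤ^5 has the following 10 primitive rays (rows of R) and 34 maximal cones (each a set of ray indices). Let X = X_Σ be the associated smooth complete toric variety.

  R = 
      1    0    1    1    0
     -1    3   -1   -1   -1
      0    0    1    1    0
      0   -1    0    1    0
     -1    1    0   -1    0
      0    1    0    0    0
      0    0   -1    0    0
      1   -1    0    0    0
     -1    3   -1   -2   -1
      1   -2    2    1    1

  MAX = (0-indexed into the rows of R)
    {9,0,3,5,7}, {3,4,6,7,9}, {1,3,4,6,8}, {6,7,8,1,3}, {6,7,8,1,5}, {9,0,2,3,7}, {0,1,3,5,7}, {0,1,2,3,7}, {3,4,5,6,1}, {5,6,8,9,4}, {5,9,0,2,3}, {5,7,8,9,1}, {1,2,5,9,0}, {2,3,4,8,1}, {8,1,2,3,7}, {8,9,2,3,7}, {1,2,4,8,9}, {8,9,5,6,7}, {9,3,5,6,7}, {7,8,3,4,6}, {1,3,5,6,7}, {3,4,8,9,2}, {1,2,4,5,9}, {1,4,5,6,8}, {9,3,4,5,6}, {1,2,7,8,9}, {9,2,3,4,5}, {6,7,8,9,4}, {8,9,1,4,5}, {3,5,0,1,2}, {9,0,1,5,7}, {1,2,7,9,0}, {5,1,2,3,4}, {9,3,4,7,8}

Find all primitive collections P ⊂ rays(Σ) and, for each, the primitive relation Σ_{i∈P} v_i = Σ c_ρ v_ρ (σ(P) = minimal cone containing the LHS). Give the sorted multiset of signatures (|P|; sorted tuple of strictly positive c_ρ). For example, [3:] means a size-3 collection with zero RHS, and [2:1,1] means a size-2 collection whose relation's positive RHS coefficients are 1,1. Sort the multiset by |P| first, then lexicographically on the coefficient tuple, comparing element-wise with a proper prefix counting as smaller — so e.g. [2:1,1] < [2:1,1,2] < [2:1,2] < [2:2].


The 13 primitive collections of Σ (r=10, n=5):

  P={0,4}:  v_{0} + v_{4} = v_{1} + v_{9}  ⟹  sig = [2:1,1]
  P={2,6}:  v_{2} + v_{6} = v_{3} + v_{5}  ⟹  sig = [2:1,1]
  P={0,6}:  v_{0} + v_{6} = v_{3} + 2·v_{5} + v_{7}  ⟹  sig = [2:1,1,2]
  P={0,8}:  v_{0} + v_{8} = 2·v_{1} + v_{7} + v_{9}  ⟹  sig = [2:1,1,2]
  P={1,3,9}:  v_{1} + v_{3} + v_{9} = v_{2}  ⟹  sig = [3:1]
  P={1,4,7}:  v_{1} + v_{4} + v_{7} = v_{8}  ⟹  sig = [3:1]
  P={1,6,9}:  v_{1} + v_{6} + v_{9} = v_{5}  ⟹  sig = [3:1]
  P={2,5,7}:  v_{2} + v_{5} + v_{7} = v_{0}  ⟹  sig = [3:1]
  P={3,5,8}:  v_{3} + v_{5} + v_{8} = v_{1}  ⟹  sig = [3:1]
  P={2,4,7}:  v_{2} + v_{4} + v_{7} = v_{3} + v_{8} + v_{9}  ⟹  sig = [3:1,1,1]
  P={4,5,7}:  v_{4} + v_{5} + v_{7} = v_{6} + v_{8} + v_{9}  ⟹  sig = [3:1,1,1]
  P={2,5,8}:  v_{2} + v_{5} + v_{8} = 2·v_{1} + v_{9}  ⟹  sig = [3:1,2]
  P={3,6,8,9}:  v_{3} + v_{6} + v_{8} + v_{9} = 0  ⟹  sig = [4:]

so the primitive-relation signature multiset is
    [2:1,1]
    [2:1,1]
    [2:1,1,2]
    [2:1,1,2]
    [3:1]
    [3:1]
    [3:1]
    [3:1]
    [3:1]
    [3:1,1,1]
    [3:1,1,1]
    [3:1,2]
    [4:]


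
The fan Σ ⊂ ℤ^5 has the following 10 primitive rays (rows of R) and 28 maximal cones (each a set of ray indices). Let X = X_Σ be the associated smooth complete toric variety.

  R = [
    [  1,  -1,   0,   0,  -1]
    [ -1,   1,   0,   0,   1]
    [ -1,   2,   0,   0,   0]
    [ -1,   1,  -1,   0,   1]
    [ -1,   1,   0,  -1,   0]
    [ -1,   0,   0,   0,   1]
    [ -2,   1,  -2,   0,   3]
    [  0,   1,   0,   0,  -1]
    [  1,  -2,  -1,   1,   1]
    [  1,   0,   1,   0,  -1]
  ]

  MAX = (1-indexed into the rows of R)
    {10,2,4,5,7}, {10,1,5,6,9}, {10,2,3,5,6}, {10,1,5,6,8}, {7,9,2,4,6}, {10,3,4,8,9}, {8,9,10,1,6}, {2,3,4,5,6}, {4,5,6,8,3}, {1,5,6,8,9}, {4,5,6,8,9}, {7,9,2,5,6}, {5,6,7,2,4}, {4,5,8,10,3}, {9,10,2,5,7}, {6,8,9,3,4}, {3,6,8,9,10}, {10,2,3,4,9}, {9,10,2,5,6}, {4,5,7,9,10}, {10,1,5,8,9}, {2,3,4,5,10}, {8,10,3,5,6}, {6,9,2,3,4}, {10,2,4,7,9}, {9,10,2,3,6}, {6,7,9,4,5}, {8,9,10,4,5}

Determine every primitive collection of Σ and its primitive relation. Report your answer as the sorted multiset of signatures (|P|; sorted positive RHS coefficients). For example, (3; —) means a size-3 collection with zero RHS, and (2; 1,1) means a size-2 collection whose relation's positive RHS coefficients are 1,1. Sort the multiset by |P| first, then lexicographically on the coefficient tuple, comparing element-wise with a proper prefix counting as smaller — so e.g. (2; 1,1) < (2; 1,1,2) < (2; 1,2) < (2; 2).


Δ(Σ) — 10 vertices, 12 min non-faces:

  P={1,2}:  v_{1} + v_{2} = 0 — sig = (2; —)
  P={1,3}:  v_{1} + v_{3} = v_{8} — sig = (2; 1)
  P={2,8}:  v_{2} + v_{8} = v_{3} — sig = (2; 1)
  P={1,4}:  v_{1} + v_{4} = v_{5} + v_{8} + v_{9} — sig = (2; 1,1,1)
  P={1,7}:  v_{1} + v_{7} = v_{4} + v_{5} + v_{9} — sig = (2; 1,1,1)
  P={3,7}:  v_{3} + v_{7} = v_{2} + 2·v_{4} — sig = (2; 1,2)
  P={7,8}:  v_{7} + v_{8} = 2·v_{4} — sig = (2; 2)
  P={3,5,9}:  v_{3} + v_{5} + v_{9} = v_{4} — sig = (3; 1)
  P={4,6,10}:  v_{4} + v_{6} + v_{10} = v_{2} — sig = (3; 1)
  P={6,7,10}:  v_{6} + v_{7} + v_{10} = 2·v_{2} + v_{5} + v_{9} — sig = (3; 1,1,2)
  P={2,4,5,9}:  v_{2} + v_{4} + v_{5} + v_{9} = v_{7} — sig = (4; 1)
  P={5,6,8,9,10}:  v_{5} + v_{6} + v_{8} + v_{9} + v_{10} = 0 — sig = (5; —)

Signatures (|P|; sorted positive RHS coefficients), sorted:
    |P|=2: 7 collections, coeffs (), (1), (1), (1,1,1), (1,1,1), (1,2), (2)
    |P|=3: 3 collections, coeffs (1), (1), (1,1,2)
    |P|=4: 1 collection, coeffs (1)
    |P|=5: 1 collection, coeffs ()


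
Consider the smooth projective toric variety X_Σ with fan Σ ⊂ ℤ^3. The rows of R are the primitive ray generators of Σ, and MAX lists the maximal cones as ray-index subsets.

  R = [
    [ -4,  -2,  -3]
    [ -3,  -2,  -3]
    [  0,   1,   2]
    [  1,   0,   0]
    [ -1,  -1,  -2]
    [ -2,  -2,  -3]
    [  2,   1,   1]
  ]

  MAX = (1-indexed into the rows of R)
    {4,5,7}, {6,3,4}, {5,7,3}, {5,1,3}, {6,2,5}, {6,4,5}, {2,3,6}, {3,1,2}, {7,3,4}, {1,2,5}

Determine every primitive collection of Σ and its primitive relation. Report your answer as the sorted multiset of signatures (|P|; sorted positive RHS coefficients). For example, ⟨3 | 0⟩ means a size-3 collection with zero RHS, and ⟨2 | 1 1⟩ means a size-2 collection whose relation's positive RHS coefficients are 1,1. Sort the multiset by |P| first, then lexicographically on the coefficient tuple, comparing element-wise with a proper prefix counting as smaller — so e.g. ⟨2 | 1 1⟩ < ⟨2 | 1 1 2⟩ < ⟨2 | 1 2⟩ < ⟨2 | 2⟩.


9 collections generate NE(X_Σ); each relation:

  P={1,4}:  v_{1} + v_{4} = v_{2}  →  sig = ⟨2 | 1⟩
  P={2,4}:  v_{2} + v_{4} = v_{6}  →  sig = ⟨2 | 1⟩
  P={2,7}:  v_{2} + v_{7} = v_{5}  →  sig = ⟨2 | 1⟩
  P={6,7}:  v_{6} + v_{7} = v_{4} + v_{5}  →  sig = ⟨2 | 1 1⟩
  P={1,7}:  v_{1} + v_{7} = v_{3} + 2·v_{5}  →  sig = ⟨2 | 1 2⟩
  P={1,6}:  v_{1} + v_{6} = 2·v_{2}  →  sig = ⟨2 | 2⟩
  P={3,4,5}:  v_{3} + v_{4} + v_{5} = 0  →  sig = ⟨3 | 0⟩
  P={2,3,5}:  v_{2} + v_{3} + v_{5} = v_{1}  →  sig = ⟨3 | 1⟩
  P={3,5,6}:  v_{3} + v_{5} + v_{6} = v_{2}  →  sig = ⟨3 | 1⟩

Signatures (|P|; sorted positive RHS coefficients), sorted:
[⟨2 | 1⟩, ⟨2 | 1⟩, ⟨2 | 1⟩, ⟨2 | 1 1⟩, ⟨2 | 1 2⟩, ⟨2 | 2⟩, ⟨3 | 0⟩, ⟨3 | 1⟩, ⟨3 | 1⟩]


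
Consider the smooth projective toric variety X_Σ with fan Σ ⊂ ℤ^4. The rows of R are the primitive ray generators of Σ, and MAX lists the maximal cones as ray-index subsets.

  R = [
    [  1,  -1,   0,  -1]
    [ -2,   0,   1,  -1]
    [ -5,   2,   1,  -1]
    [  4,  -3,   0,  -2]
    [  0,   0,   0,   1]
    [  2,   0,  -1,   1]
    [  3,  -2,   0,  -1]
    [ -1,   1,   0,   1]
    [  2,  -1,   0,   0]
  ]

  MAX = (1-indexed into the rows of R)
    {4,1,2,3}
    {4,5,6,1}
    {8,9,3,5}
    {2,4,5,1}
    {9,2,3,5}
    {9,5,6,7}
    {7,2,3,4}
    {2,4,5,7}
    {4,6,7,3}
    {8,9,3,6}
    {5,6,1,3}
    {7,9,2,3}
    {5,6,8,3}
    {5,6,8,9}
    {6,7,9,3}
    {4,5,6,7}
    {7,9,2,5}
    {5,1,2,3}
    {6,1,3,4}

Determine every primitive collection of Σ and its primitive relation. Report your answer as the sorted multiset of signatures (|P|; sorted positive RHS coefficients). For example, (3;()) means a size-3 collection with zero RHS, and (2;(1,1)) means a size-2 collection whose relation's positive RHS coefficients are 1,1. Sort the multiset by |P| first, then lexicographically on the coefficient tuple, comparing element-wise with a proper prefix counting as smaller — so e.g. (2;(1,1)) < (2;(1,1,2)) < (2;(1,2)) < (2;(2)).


Σ has 11 primitive collections:

  P={1,8}:  v_{1} + v_{8} = 0  ⟹  sig = (2;())
  P={2,6}:  v_{2} + v_{6} = 0  ⟹  sig = (2;())
  P={1,7}:  v_{1} + v_{7} = v_{4}  ⟹  sig = (2;(1))
  P={1,9}:  v_{1} + v_{9} = v_{7}  ⟹  sig = (2;(1))
  P={4,8}:  v_{4} + v_{8} = v_{7}  ⟹  sig = (2;(1))
  P={7,8}:  v_{7} + v_{8} = v_{9}  ⟹  sig = (2;(1))
  P={2,8}:  v_{2} + v_{8} = v_{3} + v_{5} + v_{9}  ⟹  sig = (2;(1,1,1))
  P={4,9}:  v_{4} + v_{9} = 2·v_{7}  ⟹  sig = (2;(2))
  P={3,5,7}:  v_{3} + v_{5} + v_{7} = v_{2}  ⟹  sig = (3;(1))
  P={3,4,5}:  v_{3} + v_{4} + v_{5} = v_{1} + v_{2}  ⟹  sig = (3;(1,1))
  P={3,5,6,9}:  v_{3} + v_{5} + v_{6} + v_{9} = v_{8}  ⟹  sig = (4;(1))

Signatures (|P|; sorted positive RHS coefficients), sorted:
[(2;()), (2;()), (2;(1)), (2;(1)), (2;(1)), (2;(1)), (2;(1,1,1)), (2;(2)), (3;(1)), (3;(1,1)), (4;(1))]


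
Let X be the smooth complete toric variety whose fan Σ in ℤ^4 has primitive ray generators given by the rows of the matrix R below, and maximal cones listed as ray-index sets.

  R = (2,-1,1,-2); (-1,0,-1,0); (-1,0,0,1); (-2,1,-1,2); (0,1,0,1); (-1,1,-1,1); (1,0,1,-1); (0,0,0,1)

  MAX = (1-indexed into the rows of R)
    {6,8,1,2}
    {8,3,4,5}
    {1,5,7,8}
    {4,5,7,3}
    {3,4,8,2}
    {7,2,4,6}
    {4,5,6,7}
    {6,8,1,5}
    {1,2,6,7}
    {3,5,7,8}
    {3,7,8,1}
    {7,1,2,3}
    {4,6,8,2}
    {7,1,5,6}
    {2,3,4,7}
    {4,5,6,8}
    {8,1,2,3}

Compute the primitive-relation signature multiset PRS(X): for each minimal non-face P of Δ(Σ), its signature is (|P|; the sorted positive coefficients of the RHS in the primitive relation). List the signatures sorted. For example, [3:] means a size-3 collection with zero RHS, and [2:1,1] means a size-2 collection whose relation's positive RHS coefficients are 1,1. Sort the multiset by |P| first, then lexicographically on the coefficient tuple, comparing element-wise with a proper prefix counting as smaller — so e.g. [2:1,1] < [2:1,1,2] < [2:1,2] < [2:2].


7 collections generate NE(X_Σ); each relation:

  {1,4}:  v_{1} + v_{4} = 0  ⟹  sig = [2:]
  {2,5}:  v_{2} + v_{5} = v_{6}  ⟹  sig = [2:1]
  {3,6}:  v_{3} + v_{6} = v_{4}  ⟹  sig = [2:1]
  {2,7,8}:  v_{2} + v_{7} + v_{8} = 0  ⟹  sig = [3:]
  {6,7,8}:  v_{6} + v_{7} + v_{8} = v_{5}  ⟹  sig = [3:1]
  {1,3,5}:  v_{1} + v_{3} + v_{5} = v_{7} + v_{8}  ⟹  sig = [3:1,1]
  {4,7,8}:  v_{4} + v_{7} + v_{8} = v_{3} + v_{5}  ⟹  sig = [3:1,1]

Hence PRS(X_Σ) =
    [2:]
    [2:1]
    [2:1]
    [3:]
    [3:1]
    [3:1,1]
    [3:1,1]


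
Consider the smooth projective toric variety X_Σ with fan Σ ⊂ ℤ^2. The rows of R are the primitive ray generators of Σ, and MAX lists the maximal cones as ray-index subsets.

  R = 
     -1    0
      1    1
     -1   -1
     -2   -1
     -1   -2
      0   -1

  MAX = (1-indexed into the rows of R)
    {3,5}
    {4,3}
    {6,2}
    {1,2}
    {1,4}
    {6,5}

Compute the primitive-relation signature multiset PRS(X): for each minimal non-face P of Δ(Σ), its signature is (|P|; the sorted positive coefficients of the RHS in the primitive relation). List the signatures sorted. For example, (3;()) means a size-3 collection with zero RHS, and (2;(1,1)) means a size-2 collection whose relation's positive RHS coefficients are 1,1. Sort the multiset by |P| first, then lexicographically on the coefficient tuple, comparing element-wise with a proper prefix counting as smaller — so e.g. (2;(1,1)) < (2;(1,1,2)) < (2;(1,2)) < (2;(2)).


|primitive collections| = 9. Relations:

  P = {2,3}:  v_{2} + v_{3} = 0  ⟹  sig = (2;())
  P = {1,3}:  v_{1} + v_{3} = v_{4}  ⟹  sig = (2;(1))
  P = {1,6}:  v_{1} + v_{6} = v_{3}  ⟹  sig = (2;(1))
  P = {2,4}:  v_{2} + v_{4} = v_{1}  ⟹  sig = (2;(1))
  P = {2,5}:  v_{2} + v_{5} = v_{6}  ⟹  sig = (2;(1))
  P = {3,6}:  v_{3} + v_{6} = v_{5}  ⟹  sig = (2;(1))
  P = {1,5}:  v_{1} + v_{5} = 2·v_{3}  ⟹  sig = (2;(2))
  P = {4,6}:  v_{4} + v_{6} = 2·v_{3}  ⟹  sig = (2;(2))
  P = {4,5}:  v_{4} + v_{5} = 3·v_{3}  ⟹  sig = (2;(3))

so the primitive-relation signature multiset is
    (2;())
    (2;(1))
    (2;(1))
    (2;(1))
    (2;(1))
    (2;(1))
    (2;(2))
    (2;(2))
    (2;(3))


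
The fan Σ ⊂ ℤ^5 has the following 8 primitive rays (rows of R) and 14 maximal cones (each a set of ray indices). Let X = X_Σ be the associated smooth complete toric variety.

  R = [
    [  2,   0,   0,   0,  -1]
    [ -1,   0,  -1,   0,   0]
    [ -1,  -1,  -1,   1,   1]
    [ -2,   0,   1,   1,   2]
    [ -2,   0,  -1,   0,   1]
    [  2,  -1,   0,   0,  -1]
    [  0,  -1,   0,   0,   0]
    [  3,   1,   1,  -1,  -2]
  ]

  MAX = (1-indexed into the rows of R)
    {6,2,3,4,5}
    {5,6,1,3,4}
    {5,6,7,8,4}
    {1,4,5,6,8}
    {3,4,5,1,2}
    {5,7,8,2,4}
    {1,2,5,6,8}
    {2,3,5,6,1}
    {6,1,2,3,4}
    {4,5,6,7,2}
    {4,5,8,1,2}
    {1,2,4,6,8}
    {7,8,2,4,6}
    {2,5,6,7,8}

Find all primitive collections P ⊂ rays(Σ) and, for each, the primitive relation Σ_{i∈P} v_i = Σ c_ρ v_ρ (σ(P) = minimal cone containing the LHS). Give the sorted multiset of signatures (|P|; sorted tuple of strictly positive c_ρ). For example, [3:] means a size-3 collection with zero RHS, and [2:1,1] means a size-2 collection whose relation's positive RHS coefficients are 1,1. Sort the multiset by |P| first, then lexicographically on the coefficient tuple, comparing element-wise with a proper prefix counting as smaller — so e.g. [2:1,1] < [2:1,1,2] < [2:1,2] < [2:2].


5 minimal non-faces of Δ(Σ) (on 8 rays):

  • {1,7}:  v_{1} + v_{7} = v_{6}  so sig = [2:1]
  • {3,8}:  v_{3} + v_{8} = v_{1}  so sig = [2:1]
  • {3,7}:  v_{3} + v_{7} = v_{2} + v_{4} + v_{5} + 2·v_{6}  so sig = [2:1,1,1,2]
  • {2,4,5,6,8}:  v_{2} + v_{4} + v_{5} + v_{6} + v_{8} = 0  so sig = [5:]
  • {1,2,4,5,6}:  v_{1} + v_{2} + v_{4} + v_{5} + v_{6} = v_{3}  so sig = [5:1]

so the primitive-relation signature multiset is
    [2:1]
    [2:1]
    [2:1,1,1,2]
    [5:]
    [5:1]


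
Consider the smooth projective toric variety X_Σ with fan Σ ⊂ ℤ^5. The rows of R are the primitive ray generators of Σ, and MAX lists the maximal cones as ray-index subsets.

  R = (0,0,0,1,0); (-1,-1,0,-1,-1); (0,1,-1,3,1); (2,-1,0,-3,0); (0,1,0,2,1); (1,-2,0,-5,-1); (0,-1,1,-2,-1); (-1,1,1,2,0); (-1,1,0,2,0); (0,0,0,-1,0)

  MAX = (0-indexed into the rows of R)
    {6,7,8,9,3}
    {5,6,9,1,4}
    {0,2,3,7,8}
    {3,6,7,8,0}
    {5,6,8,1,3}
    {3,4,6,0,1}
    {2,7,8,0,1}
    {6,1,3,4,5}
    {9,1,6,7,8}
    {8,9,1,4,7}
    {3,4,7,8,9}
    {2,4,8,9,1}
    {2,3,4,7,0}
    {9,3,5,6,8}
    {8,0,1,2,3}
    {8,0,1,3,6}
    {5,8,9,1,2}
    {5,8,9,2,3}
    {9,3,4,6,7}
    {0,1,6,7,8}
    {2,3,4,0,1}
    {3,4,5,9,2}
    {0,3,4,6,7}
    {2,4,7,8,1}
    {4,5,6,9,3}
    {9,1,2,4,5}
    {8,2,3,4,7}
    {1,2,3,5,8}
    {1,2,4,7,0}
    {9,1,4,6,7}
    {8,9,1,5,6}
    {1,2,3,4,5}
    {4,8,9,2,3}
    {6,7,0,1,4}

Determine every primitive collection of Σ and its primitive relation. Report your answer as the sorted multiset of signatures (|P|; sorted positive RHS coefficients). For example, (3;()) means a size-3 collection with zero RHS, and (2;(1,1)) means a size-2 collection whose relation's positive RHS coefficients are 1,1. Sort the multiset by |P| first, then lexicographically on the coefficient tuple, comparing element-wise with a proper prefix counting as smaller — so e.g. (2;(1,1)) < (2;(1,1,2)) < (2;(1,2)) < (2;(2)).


Σ has 11 primitive collections:

  • {0,9}:  v_{0} + v_{9} = 0  so sig = (2;())
  • {2,6}:  v_{2} + v_{6} = v_{0}  so sig = (2;(1))
  • {0,5}:  v_{0} + v_{5} = v_{1} + v_{3}  so sig = (2;(1,1))
  • {5,7}:  v_{5} + v_{7} = v_{6} + v_{9}  so sig = (2;(1,1))
  • {1,3,7}:  v_{1} + v_{3} + v_{7} = v_{6}  so sig = (3;(1))
  • {1,3,9}:  v_{1} + v_{3} + v_{9} = v_{5}  so sig = (3;(1))
  • {4,5,8}:  v_{4} + v_{5} + v_{8} = v_{9}  so sig = (3;(1))
  • {4,6,8}:  v_{4} + v_{6} + v_{8} = v_{7}  so sig = (3;(1))
  • {0,4,8}:  v_{0} + v_{4} + v_{8} = v_{2} + v_{7}  so sig = (3;(1,1))
  • {2,7,9}:  v_{2} + v_{7} + v_{9} = v_{4} + v_{8}  so sig = (3;(1,1))
  • {1,3,4,8}:  v_{1} + v_{3} + v_{4} + v_{8} = 0  so sig = (4;())

so the primitive-relation signature multiset is
{ (2;()),  (2;(1)),  (2;(1,1)) ×2,  (3;(1)) ×4,  (3;(1,1)) ×2,  (4;()) }


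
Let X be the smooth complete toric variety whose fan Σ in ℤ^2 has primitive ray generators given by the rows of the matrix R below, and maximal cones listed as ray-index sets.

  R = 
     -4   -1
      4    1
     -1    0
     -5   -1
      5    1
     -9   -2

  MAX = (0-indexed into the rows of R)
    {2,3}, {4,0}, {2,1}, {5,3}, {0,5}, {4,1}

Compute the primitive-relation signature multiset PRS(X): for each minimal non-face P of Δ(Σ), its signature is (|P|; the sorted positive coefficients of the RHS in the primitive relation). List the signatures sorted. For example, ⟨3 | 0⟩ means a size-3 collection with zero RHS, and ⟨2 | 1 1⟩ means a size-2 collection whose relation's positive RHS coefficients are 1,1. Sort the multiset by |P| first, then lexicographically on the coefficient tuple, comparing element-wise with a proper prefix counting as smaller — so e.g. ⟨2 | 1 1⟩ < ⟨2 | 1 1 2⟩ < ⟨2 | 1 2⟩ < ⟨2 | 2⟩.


Δ(Σ) — 6 vertices, 9 min non-faces:

  P = {0,1}:  v_{0} + v_{1} = 0  so sig = ⟨2 | 0⟩
  P = {3,4}:  v_{3} + v_{4} = 0  so sig = ⟨2 | 0⟩
  P = {0,2}:  v_{0} + v_{2} = v_{3}  so sig = ⟨2 | 1⟩
  P = {0,3}:  v_{0} + v_{3} = v_{5}  so sig = ⟨2 | 1⟩
  P = {1,3}:  v_{1} + v_{3} = v_{2}  so sig = ⟨2 | 1⟩
  P = {1,5}:  v_{1} + v_{5} = v_{3}  so sig = ⟨2 | 1⟩
  P = {2,4}:  v_{2} + v_{4} = v_{1}  so sig = ⟨2 | 1⟩
  P = {4,5}:  v_{4} + v_{5} = v_{0}  so sig = ⟨2 | 1⟩
  P = {2,5}:  v_{2} + v_{5} = 2·v_{3}  so sig = ⟨2 | 2⟩

so the primitive-relation signature multiset is
    ⟨2 | 0⟩
    ⟨2 | 0⟩
    ⟨2 | 1⟩
    ⟨2 | 1⟩
    ⟨2 | 1⟩
    ⟨2 | 1⟩
    ⟨2 | 1⟩
    ⟨2 | 1⟩
    ⟨2 | 2⟩


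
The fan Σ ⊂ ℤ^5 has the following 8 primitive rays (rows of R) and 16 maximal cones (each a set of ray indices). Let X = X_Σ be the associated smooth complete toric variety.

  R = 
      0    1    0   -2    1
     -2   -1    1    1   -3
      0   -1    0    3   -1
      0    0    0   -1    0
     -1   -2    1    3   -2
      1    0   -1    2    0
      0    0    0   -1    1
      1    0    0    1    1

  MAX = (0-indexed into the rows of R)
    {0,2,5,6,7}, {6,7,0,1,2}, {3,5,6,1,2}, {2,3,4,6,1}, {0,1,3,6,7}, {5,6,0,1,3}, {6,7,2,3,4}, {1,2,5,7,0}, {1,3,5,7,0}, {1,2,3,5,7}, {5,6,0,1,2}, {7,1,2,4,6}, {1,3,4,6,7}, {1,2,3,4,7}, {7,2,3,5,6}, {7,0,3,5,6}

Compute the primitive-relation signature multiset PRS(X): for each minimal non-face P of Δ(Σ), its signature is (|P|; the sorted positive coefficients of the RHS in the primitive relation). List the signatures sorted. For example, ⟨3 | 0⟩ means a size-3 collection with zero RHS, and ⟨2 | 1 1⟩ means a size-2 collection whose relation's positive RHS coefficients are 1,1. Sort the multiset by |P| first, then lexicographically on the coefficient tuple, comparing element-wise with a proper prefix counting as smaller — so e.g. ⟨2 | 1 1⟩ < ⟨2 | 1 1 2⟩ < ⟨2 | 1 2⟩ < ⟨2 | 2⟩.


Primitive collections (5):

  {0,4}:  v_{0} + v_{4} = v_{1} + v_{6} + v_{7}  →  sig = ⟨2 | 1 1 1⟩
  {4,5}:  v_{4} + v_{5} = 2·v_{2} + v_{3}  →  sig = ⟨2 | 1 2⟩
  {0,2,3}:  v_{0} + v_{2} + v_{3} = 0  →  sig = ⟨3 | 0⟩
  {1,5,6,7}:  v_{1} + v_{5} + v_{6} + v_{7} = v_{2}  →  sig = ⟨4 | 1⟩
  {1,2,3,6,7}:  v_{1} + v_{2} + v_{3} + v_{6} + v_{7} = v_{4}  →  sig = ⟨5 | 1⟩

Signatures (|P|; sorted positive RHS coefficients), sorted:
    ⟨2 | 1 1 1⟩
    ⟨2 | 1 2⟩
    ⟨3 | 0⟩
    ⟨4 | 1⟩
    ⟨5 | 1⟩


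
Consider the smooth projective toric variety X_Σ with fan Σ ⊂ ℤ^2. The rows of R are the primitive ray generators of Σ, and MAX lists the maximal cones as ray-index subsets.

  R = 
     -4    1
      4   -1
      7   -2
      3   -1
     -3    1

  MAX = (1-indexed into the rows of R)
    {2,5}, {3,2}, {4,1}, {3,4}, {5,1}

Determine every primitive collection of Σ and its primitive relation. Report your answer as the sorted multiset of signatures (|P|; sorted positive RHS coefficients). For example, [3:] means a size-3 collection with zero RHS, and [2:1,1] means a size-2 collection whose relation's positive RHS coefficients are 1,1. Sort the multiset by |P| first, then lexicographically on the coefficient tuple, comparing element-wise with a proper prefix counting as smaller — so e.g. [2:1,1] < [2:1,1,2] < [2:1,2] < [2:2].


Δ(Σ) — 5 vertices, 5 min non-faces:

  P={1,2}:  v_{1} + v_{2} = 0  ⇒ sig = [2:]
  P={4,5}:  v_{4} + v_{5} = 0  ⇒ sig = [2:]
  P={1,3}:  v_{1} + v_{3} = v_{4}  ⇒ sig = [2:1]
  P={2,4}:  v_{2} + v_{4} = v_{3}  ⇒ sig = [2:1]
  P={3,5}:  v_{3} + v_{5} = v_{2}  ⇒ sig = [2:1]

Signatures (|P|; sorted positive RHS coefficients), sorted:
[[2:], [2:], [2:1], [2:1], [2:1]]


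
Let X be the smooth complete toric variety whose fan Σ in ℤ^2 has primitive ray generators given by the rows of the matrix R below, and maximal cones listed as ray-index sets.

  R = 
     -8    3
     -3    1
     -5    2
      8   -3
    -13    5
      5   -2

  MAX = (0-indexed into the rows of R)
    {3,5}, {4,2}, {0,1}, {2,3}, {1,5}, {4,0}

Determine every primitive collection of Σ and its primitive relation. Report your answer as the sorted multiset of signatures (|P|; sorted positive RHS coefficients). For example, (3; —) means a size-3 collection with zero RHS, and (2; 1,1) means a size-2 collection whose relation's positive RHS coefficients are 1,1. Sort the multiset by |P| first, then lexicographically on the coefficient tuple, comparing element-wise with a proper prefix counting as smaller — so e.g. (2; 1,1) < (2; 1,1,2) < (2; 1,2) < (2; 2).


Primitive collections (9):

  P={0,3}:  v_{0} + v_{3} = 0 — sig = (2; —)
  P={2,5}:  v_{2} + v_{5} = 0 — sig = (2; —)
  P={0,2}:  v_{0} + v_{2} = v_{4} — sig = (2; 1)
  P={0,5}:  v_{0} + v_{5} = v_{1} — sig = (2; 1)
  P={1,2}:  v_{1} + v_{2} = v_{0} — sig = (2; 1)
  P={1,3}:  v_{1} + v_{3} = v_{5} — sig = (2; 1)
  P={3,4}:  v_{3} + v_{4} = v_{2} — sig = (2; 1)
  P={4,5}:  v_{4} + v_{5} = v_{0} — sig = (2; 1)
  P={1,4}:  v_{1} + v_{4} = 2·v_{0} — sig = (2; 2)

Hence PRS(X_Σ) =
{ (2; —) ×2,  (2; 1) ×6,  (2; 2) }


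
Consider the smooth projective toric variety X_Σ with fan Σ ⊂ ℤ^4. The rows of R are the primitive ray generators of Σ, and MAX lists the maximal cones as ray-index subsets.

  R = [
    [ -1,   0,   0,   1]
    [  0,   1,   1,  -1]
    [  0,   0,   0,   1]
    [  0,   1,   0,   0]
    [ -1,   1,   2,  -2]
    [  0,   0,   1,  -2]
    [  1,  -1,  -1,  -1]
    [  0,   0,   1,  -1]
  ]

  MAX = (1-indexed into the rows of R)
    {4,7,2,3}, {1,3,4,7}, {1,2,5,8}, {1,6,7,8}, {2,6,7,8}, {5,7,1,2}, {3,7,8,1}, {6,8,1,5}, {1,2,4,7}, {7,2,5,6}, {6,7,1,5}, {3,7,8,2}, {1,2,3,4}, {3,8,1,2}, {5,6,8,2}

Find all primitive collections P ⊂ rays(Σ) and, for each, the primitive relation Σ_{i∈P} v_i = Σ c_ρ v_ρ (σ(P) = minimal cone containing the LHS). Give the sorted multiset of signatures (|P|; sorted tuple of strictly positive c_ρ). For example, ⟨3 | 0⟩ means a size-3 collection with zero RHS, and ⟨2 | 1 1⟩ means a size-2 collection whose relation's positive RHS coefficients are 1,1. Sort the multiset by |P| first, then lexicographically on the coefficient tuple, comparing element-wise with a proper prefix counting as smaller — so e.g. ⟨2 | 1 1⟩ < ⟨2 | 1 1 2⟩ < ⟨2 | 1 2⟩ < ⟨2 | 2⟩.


Σ has 9 primitive collections:

  P = {3,6}:  v_{3} + v_{6} = v_{8}  →  sig = ⟨2 | 1⟩
  P = {4,8}:  v_{4} + v_{8} = v_{2}  →  sig = ⟨2 | 1⟩
  P = {3,5}:  v_{3} + v_{5} = v_{1} + v_{2} + v_{8}  →  sig = ⟨2 | 1 1 1⟩
  P = {4,6}:  v_{4} + v_{6} = v_{1} + 2·v_{2} + v_{7}  →  sig = ⟨2 | 1 1 2⟩
  P = {4,5}:  v_{4} + v_{5} = 2·v_{1} + 3·v_{2} + v_{7}  →  sig = ⟨2 | 1 2 3⟩
  P = {1,2,6}:  v_{1} + v_{2} + v_{6} = v_{5}  →  sig = ⟨3 | 1⟩
  P = {5,7,8}:  v_{5} + v_{7} + v_{8} = 2·v_{6}  →  sig = ⟨3 | 2⟩
  P = {1,2,3,7}:  v_{1} + v_{2} + v_{3} + v_{7} = 0  →  sig = ⟨4 | 0⟩
  P = {1,2,7,8}:  v_{1} + v_{2} + v_{7} + v_{8} = v_{6}  →  sig = ⟨4 | 1⟩

Hence PRS(X_Σ) =
{ ⟨2 | 1⟩ ×2,  ⟨2 | 1 1 1⟩,  ⟨2 | 1 1 2⟩,  ⟨2 | 1 2 3⟩,  ⟨3 | 1⟩,  ⟨3 | 2⟩,  ⟨4 | 0⟩,  ⟨4 | 1⟩ }


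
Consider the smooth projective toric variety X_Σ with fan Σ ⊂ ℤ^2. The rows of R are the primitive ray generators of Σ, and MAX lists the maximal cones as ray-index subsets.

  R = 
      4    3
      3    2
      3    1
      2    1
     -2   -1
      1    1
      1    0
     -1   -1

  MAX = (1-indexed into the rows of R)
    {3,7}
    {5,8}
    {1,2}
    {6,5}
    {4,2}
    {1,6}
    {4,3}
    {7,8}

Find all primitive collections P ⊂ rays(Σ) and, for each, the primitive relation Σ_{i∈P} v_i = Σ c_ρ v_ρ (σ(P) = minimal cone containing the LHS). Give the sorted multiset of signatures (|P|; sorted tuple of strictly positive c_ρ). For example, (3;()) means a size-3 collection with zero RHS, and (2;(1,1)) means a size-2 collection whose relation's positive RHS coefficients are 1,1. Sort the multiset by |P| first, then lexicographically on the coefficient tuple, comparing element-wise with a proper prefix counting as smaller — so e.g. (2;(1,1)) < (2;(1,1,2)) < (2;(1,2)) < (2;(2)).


The 20 primitive collections of Σ (r=8, n=2):

  P={4,5}:  v_{4} + v_{5} = 0  so sig = (2;())
  P={6,8}:  v_{6} + v_{8} = 0  so sig = (2;())
  P={1,8}:  v_{1} + v_{8} = v_{2}  so sig = (2;(1))
  P={2,5}:  v_{2} + v_{5} = v_{6}  so sig = (2;(1))
  P={2,6}:  v_{2} + v_{6} = v_{1}  so sig = (2;(1))
  P={2,8}:  v_{2} + v_{8} = v_{4}  so sig = (2;(1))
  P={3,5}:  v_{3} + v_{5} = v_{7}  so sig = (2;(1))
  P={4,6}:  v_{4} + v_{6} = v_{2}  so sig = (2;(1))
  P={4,7}:  v_{4} + v_{7} = v_{3}  so sig = (2;(1))
  P={4,8}:  v_{4} + v_{8} = v_{7}  so sig = (2;(1))
  P={5,7}:  v_{5} + v_{7} = v_{8}  so sig = (2;(1))
  P={6,7}:  v_{6} + v_{7} = v_{4}  so sig = (2;(1))
  P={1,7}:  v_{1} + v_{7} = v_{2} + v_{4}  so sig = (2;(1,1))
  P={1,3}:  v_{1} + v_{3} = v_{2} + 2·v_{4}  so sig = (2;(1,2))
  P={1,4}:  v_{1} + v_{4} = 2·v_{2}  so sig = (2;(2))
  P={1,5}:  v_{1} + v_{5} = 2·v_{6}  so sig = (2;(2))
  P={2,7}:  v_{2} + v_{7} = 2·v_{4}  so sig = (2;(2))
  P={3,6}:  v_{3} + v_{6} = 2·v_{4}  so sig = (2;(2))
  P={3,8}:  v_{3} + v_{8} = 2·v_{7}  so sig = (2;(2))
  P={2,3}:  v_{2} + v_{3} = 3·v_{4}  so sig = (2;(3))

so the primitive-relation signature multiset is
[(2;()), (2;()), (2;(1)), (2;(1)), (2;(1)), (2;(1)), (2;(1)), (2;(1)), (2;(1)), (2;(1)), (2;(1)), (2;(1)), (2;(1,1)), (2;(1,2)), (2;(2)), (2;(2)), (2;(2)), (2;(2)), (2;(2)), (2;(3))]


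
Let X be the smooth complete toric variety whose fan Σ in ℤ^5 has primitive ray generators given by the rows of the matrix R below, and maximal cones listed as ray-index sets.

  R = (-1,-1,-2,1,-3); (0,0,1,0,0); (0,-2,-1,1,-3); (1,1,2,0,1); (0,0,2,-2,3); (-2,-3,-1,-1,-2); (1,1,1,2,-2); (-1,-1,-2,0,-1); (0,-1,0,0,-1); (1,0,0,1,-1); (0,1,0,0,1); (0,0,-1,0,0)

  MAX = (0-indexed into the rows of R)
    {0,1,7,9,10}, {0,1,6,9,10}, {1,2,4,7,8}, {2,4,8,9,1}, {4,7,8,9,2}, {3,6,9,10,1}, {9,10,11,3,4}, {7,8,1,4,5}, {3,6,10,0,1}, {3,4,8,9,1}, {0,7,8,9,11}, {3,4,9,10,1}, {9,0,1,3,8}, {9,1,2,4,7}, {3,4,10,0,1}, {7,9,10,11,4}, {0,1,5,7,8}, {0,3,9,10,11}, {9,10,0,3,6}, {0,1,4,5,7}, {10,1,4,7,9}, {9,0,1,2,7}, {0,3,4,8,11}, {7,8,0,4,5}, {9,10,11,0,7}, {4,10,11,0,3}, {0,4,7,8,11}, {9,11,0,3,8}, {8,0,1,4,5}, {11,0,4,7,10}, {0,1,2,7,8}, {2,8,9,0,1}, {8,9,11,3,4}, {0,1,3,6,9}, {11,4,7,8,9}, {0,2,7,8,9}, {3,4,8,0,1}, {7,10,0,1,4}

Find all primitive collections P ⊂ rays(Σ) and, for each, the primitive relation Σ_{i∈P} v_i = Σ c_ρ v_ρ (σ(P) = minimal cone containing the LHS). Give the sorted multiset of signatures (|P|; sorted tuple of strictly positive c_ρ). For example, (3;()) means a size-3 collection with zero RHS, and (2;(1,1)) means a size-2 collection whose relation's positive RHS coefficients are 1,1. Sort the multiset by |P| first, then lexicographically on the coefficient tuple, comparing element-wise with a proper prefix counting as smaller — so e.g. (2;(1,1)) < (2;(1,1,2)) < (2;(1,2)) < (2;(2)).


Primitive collections (22):

  {1,11}:  v_{1} + v_{11} = 0  ⇒ sig = (2;())
  {3,7}:  v_{3} + v_{7} = 0  ⇒ sig = (2;())
  {8,10}:  v_{8} + v_{10} = 0  ⇒ sig = (2;())
  {4,6}:  v_{4} + v_{6} = v_{1} + v_{3}  ⇒ sig = (2;(1,1))
  {2,3}:  v_{2} + v_{3} = v_{1} + v_{8} + v_{9}  ⇒ sig = (2;(1,1,1))
  {2,10}:  v_{2} + v_{10} = v_{1} + v_{7} + v_{9}  ⇒ sig = (2;(1,1,1))
  {2,11}:  v_{2} + v_{11} = v_{7} + v_{8} + v_{9}  ⇒ sig = (2;(1,1,1))
  {3,5}:  v_{3} + v_{5} = v_{0} + v_{1} + v_{4} + v_{8}  ⇒ sig = (2;(1,1,1,1))
  {5,10}:  v_{5} + v_{10} = v_{0} + v_{1} + v_{4} + v_{7}  ⇒ sig = (2;(1,1,1,1))
  {5,11}:  v_{5} + v_{11} = v_{0} + v_{4} + v_{7} + v_{8}  ⇒ sig = (2;(1,1,1,1))
  {6,7}:  v_{6} + v_{7} = v_{0} + v_{1} + v_{9} + v_{10}  ⇒ sig = (2;(1,1,1,1))
  {6,8}:  v_{6} + v_{8} = v_{0} + v_{1} + v_{3} + v_{9}  ⇒ sig = (2;(1,1,1,1))
  {6,11}:  v_{6} + v_{11} = v_{0} + v_{3} + v_{9} + v_{10}  ⇒ sig = (2;(1,1,1,1))
  {5,6}:  v_{5} + v_{6} = v_{0} + 2·v_{1} + v_{8}  ⇒ sig = (2;(1,1,2))
  {5,9}:  v_{5} + v_{9} = v_{1} + v_{7} + 2·v_{8}  ⇒ sig = (2;(1,1,2))
  {2,6}:  v_{2} + v_{6} = v_{0} + 2·v_{1} + 2·v_{9}  ⇒ sig = (2;(1,2,2))
  {2,5}:  v_{2} + v_{5} = 2·v_{1} + 2·v_{7} + 3·v_{8}  ⇒ sig = (2;(2,2,3))
  {0,4,9}:  v_{0} + v_{4} + v_{9} = v_{8}  ⇒ sig = (3;(1))
  {0,2,4}:  v_{0} + v_{2} + v_{4} = v_{1} + v_{7} + 2·v_{8}  ⇒ sig = (3;(1,1,2))
  {1,7,8,9}:  v_{1} + v_{7} + v_{8} + v_{9} = v_{2}  ⇒ sig = (4;(1))
  {0,1,3,9,10}:  v_{0} + v_{1} + v_{3} + v_{9} + v_{10} = v_{6}  ⇒ sig = (5;(1))
  {0,1,4,7,8}:  v_{0} + v_{1} + v_{4} + v_{7} + v_{8} = v_{5}  ⇒ sig = (5;(1))

Sorted signature multiset PRS(X):
{ (2;()) ×3,  (2;(1,1)),  (2;(1,1,1)) ×3,  (2;(1,1,1,1)) ×6,  (2;(1,1,2)) ×2,  (2;(1,2,2)),  (2;(2,2,3)),  (3;(1)),  (3;(1,1,2)),  (4;(1)),  (5;(1)) ×2 }


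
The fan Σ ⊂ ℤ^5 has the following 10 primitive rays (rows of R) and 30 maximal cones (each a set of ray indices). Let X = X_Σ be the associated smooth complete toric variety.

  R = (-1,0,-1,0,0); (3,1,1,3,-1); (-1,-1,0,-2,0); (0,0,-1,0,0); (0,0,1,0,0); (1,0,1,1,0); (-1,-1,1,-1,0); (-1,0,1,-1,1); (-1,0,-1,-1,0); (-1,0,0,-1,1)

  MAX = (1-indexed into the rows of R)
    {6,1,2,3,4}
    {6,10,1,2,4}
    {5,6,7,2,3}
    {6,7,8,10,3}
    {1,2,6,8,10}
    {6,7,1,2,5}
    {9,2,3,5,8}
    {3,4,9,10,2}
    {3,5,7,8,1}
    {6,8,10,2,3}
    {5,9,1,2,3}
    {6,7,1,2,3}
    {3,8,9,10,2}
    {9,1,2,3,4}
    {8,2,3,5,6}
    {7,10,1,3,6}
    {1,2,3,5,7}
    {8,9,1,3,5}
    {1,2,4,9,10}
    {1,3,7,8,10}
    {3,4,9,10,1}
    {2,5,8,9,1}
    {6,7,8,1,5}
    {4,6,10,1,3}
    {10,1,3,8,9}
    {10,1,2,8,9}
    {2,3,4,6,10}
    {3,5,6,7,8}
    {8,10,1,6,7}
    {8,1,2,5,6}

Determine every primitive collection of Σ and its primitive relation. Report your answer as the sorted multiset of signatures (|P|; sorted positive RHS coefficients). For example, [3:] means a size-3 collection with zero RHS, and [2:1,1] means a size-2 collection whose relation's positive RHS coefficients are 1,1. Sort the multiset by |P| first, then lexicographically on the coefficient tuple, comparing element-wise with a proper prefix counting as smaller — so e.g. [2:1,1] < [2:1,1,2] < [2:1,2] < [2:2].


Minimal non-faces — 12 found among 10 rays, 30 max cones:

  • {4,5}:  v_{4} + v_{5} = 0 — sig = [2:]
  • {6,9}:  v_{6} + v_{9} = 0 — sig = [2:]
  • {4,8}:  v_{4} + v_{8} = v_{10} — sig = [2:1]
  • {5,10}:  v_{5} + v_{10} = v_{8} — sig = [2:1]
  • {4,7}:  v_{4} + v_{7} = v_{1} + v_{3} + v_{6} — sig = [2:1,1,1]
  • {7,9}:  v_{7} + v_{9} = v_{1} + v_{3} + v_{5} — sig = [2:1,1,1]
  • {2,7,10}:  v_{2} + v_{7} + v_{10} = v_{5} + v_{6} — sig = [3:1,1]
  • {2,7,8}:  v_{2} + v_{7} + v_{8} = 2·v_{5} + v_{6} — sig = [3:1,2]
  • {1,2,3,10}:  v_{1} + v_{2} + v_{3} + v_{10} = 0 — sig = [4:]
  • {1,2,3,8}:  v_{1} + v_{2} + v_{3} + v_{8} = v_{5} — sig = [4:1]
  • {1,3,5,6}:  v_{1} + v_{3} + v_{5} + v_{6} = v_{7} — sig = [4:1]
  • {1,3,6,8}:  v_{1} + v_{3} + v_{6} + v_{8} = v_{7} + v_{10} — sig = [4:1,1]

Sorted signature multiset PRS(X):
{ [2:] ×2,  [2:1] ×2,  [2:1,1,1] ×2,  [3:1,1],  [3:1,2],  [4:],  [4:1] ×2,  [4:1,1] }


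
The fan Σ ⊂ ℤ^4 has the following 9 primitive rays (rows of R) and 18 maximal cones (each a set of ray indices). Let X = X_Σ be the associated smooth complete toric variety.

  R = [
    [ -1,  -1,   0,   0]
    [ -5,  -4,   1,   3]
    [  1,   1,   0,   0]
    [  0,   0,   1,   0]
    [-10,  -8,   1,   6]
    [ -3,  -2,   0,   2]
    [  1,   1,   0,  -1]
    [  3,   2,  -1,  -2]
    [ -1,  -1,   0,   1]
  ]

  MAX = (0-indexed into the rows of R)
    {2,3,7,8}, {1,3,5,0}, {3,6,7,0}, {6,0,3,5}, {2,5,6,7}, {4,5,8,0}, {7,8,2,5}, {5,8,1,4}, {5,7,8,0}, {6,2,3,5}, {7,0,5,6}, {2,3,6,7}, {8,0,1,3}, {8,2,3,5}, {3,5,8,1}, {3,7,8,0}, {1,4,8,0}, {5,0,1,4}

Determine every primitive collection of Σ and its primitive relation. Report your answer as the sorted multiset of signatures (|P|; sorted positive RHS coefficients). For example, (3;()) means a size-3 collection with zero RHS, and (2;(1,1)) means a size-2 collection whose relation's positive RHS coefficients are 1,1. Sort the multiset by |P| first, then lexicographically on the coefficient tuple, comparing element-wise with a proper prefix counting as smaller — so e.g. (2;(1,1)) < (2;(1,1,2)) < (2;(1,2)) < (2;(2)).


Primitive collections (12):

  P={0,2}:  v_{0} + v_{2} = 0  ⇒ sig = (2;())
  P={6,8}:  v_{6} + v_{8} = 0  ⇒ sig = (2;())
  P={1,7}:  v_{1} + v_{7} = v_{0} + v_{8}  ⇒ sig = (2;(1,1))
  P={1,2}:  v_{1} + v_{2} = v_{3} + v_{5} + v_{8}  ⇒ sig = (2;(1,1,1))
  P={1,6}:  v_{1} + v_{6} = v_{0} + v_{3} + v_{5}  ⇒ sig = (2;(1,1,1))
  P={2,4}:  v_{2} + v_{4} = v_{1} + v_{5} + v_{8}  ⇒ sig = (2;(1,1,1))
  P={4,6}:  v_{4} + v_{6} = v_{0} + v_{1} + v_{5}  ⇒ sig = (2;(1,1,1))
  P={4,7}:  v_{4} + v_{7} = 2·v_{0} + v_{5} + 2·v_{8}  ⇒ sig = (2;(1,2,2))
  P={3,4}:  v_{3} + v_{4} = 2·v_{1}  ⇒ sig = (2;(2))
  P={3,5,7}:  v_{3} + v_{5} + v_{7} = 0  ⇒ sig = (3;())
  P={0,1,5,8}:  v_{0} + v_{1} + v_{5} + v_{8} = v_{4}  ⇒ sig = (4;(1))
  P={0,3,5,8}:  v_{0} + v_{3} + v_{5} + v_{8} = v_{1}  ⇒ sig = (4;(1))

Signatures (|P|; sorted positive RHS coefficients), sorted:
{ (2;()) ×2,  (2;(1,1)),  (2;(1,1,1)) ×4,  (2;(1,2,2)),  (2;(2)),  (3;()),  (4;(1)) ×2 }


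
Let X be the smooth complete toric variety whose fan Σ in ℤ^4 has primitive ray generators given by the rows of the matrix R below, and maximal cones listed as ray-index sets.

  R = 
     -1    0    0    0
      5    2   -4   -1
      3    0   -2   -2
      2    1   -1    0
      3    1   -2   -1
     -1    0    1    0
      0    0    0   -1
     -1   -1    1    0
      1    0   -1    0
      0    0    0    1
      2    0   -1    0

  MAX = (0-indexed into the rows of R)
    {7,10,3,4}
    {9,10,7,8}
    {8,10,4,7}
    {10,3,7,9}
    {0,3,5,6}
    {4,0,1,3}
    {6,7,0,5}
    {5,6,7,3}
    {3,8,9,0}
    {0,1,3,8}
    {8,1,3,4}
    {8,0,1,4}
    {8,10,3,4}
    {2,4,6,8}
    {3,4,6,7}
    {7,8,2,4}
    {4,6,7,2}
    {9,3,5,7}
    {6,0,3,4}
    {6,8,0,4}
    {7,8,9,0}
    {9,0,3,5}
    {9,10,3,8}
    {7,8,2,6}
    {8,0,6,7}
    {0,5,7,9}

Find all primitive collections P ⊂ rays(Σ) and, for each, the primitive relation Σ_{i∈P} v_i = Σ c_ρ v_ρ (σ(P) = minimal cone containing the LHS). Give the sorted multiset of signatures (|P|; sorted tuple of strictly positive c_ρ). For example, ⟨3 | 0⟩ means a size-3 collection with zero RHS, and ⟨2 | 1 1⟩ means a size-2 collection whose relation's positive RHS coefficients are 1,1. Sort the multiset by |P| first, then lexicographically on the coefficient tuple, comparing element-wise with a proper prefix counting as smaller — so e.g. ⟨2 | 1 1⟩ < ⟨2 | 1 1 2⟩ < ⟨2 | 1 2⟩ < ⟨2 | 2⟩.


Δ(Σ) — 11 vertices, 24 min non-faces:

  • {5,8}:  v_{5} + v_{8} = 0  so sig = ⟨2 | 0⟩
  • {6,9}:  v_{6} + v_{9} = 0  so sig = ⟨2 | 0⟩
  • {0,10}:  v_{0} + v_{10} = v_{8}  so sig = ⟨2 | 1⟩
  • {1,7}:  v_{1} + v_{7} = v_{4} + v_{8}  so sig = ⟨2 | 1 1⟩
  • {4,5}:  v_{4} + v_{5} = v_{3} + v_{6}  so sig = ⟨2 | 1 1⟩
  • {4,9}:  v_{4} + v_{9} = v_{3} + v_{8}  so sig = ⟨2 | 1 1⟩
  • {5,10}:  v_{5} + v_{10} = v_{3} + v_{7}  so sig = ⟨2 | 1 1⟩
  • {6,10}:  v_{6} + v_{10} = v_{4} + v_{7}  so sig = ⟨2 | 1 1⟩
  • {1,5}:  v_{1} + v_{5} = v_{0} + v_{3} + v_{4}  so sig = ⟨2 | 1 1 1⟩
  • {2,5}:  v_{2} + v_{5} = v_{4} + v_{6} + v_{7}  so sig = ⟨2 | 1 1 1⟩
  • {2,9}:  v_{2} + v_{9} = v_{4} + v_{7} + v_{8}  so sig = ⟨2 | 1 1 1⟩
  • {1,10}:  v_{1} + v_{10} = v_{3} + v_{4} + 2·v_{8}  so sig = ⟨2 | 1 1 2⟩
  • {1,6}:  v_{1} + v_{6} = v_{0} + 2·v_{4}  so sig = ⟨2 | 1 2⟩
  • {2,3}:  v_{2} + v_{3} = 2·v_{4} + v_{7}  so sig = ⟨2 | 1 2⟩
  • {1,2}:  v_{1} + v_{2} = 2·v_{4} + v_{6} + 2·v_{8}  so sig = ⟨2 | 1 2 2⟩
  • {1,9}:  v_{1} + v_{9} = v_{0} + 2·v_{3} + 2·v_{8}  so sig = ⟨2 | 1 2 2⟩
  • {2,10}:  v_{2} + v_{10} = 2·v_{4} + 2·v_{7} + v_{8}  so sig = ⟨2 | 1 2 2⟩
  • {0,2}:  v_{0} + v_{2} = 2·v_{6} + 2·v_{8}  so sig = ⟨2 | 2 2⟩
  • {0,3,7}:  v_{0} + v_{3} + v_{7} = 0  so sig = ⟨3 | 0⟩
  • {3,6,8}:  v_{3} + v_{6} + v_{8} = v_{4}  so sig = ⟨3 | 1⟩
  • {3,7,8}:  v_{3} + v_{7} + v_{8} = v_{10}  so sig = ⟨3 | 1⟩
  • {0,4,7}:  v_{0} + v_{4} + v_{7} = v_{6} + v_{8}  so sig = ⟨3 | 1 1⟩
  • {0,3,4,8}:  v_{0} + v_{3} + v_{4} + v_{8} = v_{1}  so sig = ⟨4 | 1⟩
  • {4,6,7,8}:  v_{4} + v_{6} + v_{7} + v_{8} = v_{2}  so sig = ⟨4 | 1⟩

so the primitive-relation signature multiset is
    |P|=2: 18 collections, coeffs (), (), (1), (1,1), (1,1), (1,1), (1,1), (1,1), (1,1,1), (1,1,1), (1,1,1), (1,1,2), (1,2), (1,2), (1,2,2), (1,2,2), (1,2,2), (2,2)
    |P|=3: 4 collections, coeffs (), (1), (1), (1,1)
    |P|=4: 2 collections, coeffs (1), (1)


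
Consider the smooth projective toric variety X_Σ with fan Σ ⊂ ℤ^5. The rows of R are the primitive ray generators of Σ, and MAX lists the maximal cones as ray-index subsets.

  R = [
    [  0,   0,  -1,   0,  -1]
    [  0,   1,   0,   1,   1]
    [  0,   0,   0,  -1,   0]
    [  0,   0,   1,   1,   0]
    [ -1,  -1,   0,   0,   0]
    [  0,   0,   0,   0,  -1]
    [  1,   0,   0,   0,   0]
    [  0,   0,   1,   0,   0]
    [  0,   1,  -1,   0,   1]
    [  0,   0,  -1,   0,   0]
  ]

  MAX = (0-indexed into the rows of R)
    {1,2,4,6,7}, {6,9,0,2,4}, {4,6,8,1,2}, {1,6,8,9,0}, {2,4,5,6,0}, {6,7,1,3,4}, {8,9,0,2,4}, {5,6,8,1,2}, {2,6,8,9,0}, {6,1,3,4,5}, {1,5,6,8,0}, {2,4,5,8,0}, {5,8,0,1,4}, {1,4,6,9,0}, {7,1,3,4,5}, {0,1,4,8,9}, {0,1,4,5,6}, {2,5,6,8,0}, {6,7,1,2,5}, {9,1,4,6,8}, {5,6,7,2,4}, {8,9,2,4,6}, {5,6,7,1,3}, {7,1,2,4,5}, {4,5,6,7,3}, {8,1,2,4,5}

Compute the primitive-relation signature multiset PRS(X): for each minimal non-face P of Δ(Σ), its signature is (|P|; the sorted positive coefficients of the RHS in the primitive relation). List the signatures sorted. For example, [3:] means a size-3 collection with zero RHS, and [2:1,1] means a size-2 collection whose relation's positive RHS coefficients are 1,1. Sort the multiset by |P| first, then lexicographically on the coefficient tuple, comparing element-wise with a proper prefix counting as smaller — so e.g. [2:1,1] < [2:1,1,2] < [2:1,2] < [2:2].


Δ(Σ) — 10 vertices, 14 min non-faces:

  P = {7,9}:  v_{7} + v_{9} = 0  so sig = [2:]
  P = {0,7}:  v_{0} + v_{7} = v_{5}  so sig = [2:1]
  P = {2,3}:  v_{2} + v_{3} = v_{7}  so sig = [2:1]
  P = {3,8}:  v_{3} + v_{8} = v_{1}  so sig = [2:1]
  P = {5,9}:  v_{5} + v_{9} = v_{0}  so sig = [2:1]
  P = {7,8}:  v_{7} + v_{8} = v_{1} + v_{2}  so sig = [2:1,1]
  P = {3,9}:  v_{3} + v_{9} = v_{1} + v_{4} + v_{5} + v_{6}  so sig = [2:1,1,1,1]
  P = {0,3}:  v_{0} + v_{3} = v_{1} + v_{4} + 2·v_{5} + v_{6}  so sig = [2:1,1,1,2]
  P = {1,2,9}:  v_{1} + v_{2} + v_{9} = v_{8}  so sig = [3:1]
  P = {0,1,2}:  v_{0} + v_{1} + v_{2} = v_{5} + v_{8}  so sig = [3:1,1]
  P = {4,5,6,8}:  v_{4} + v_{5} + v_{6} + v_{8} = v_{9}  so sig = [4:1]
  P = {0,4,6,8}:  v_{0} + v_{4} + v_{6} + v_{8} = 2·v_{9}  so sig = [4:2]
  P = {1,2,4,5,6}:  v_{1} + v_{2} + v_{4} + v_{5} + v_{6} = 0  so sig = [5:]
  P = {1,4,5,6,7}:  v_{1} + v_{4} + v_{5} + v_{6} + v_{7} = v_{3}  so sig = [5:1]

Signatures (|P|; sorted positive RHS coefficients), sorted:
[[2:], [2:1], [2:1], [2:1], [2:1], [2:1,1], [2:1,1,1,1], [2:1,1,1,2], [3:1], [3:1,1], [4:1], [4:2], [5:], [5:1]]
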